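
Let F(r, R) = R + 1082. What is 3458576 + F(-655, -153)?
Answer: 3459505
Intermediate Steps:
F(r, R) = 1082 + R
3458576 + F(-655, -153) = 3458576 + (1082 - 153) = 3458576 + 929 = 3459505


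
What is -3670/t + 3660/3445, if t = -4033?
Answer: 5480786/2778737 ≈ 1.9724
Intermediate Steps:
-3670/t + 3660/3445 = -3670/(-4033) + 3660/3445 = -3670*(-1/4033) + 3660*(1/3445) = 3670/4033 + 732/689 = 5480786/2778737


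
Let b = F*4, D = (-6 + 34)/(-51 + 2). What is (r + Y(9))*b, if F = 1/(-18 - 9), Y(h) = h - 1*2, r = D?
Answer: -20/21 ≈ -0.95238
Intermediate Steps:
D = -4/7 (D = 28/(-49) = 28*(-1/49) = -4/7 ≈ -0.57143)
r = -4/7 ≈ -0.57143
Y(h) = -2 + h (Y(h) = h - 2 = -2 + h)
F = -1/27 (F = 1/(-27) = -1/27 ≈ -0.037037)
b = -4/27 (b = -1/27*4 = -4/27 ≈ -0.14815)
(r + Y(9))*b = (-4/7 + (-2 + 9))*(-4/27) = (-4/7 + 7)*(-4/27) = (45/7)*(-4/27) = -20/21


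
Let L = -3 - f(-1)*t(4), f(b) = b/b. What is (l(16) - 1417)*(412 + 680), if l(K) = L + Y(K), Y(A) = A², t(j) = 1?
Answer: -1272180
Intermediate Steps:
f(b) = 1
L = -4 (L = -3 - 1 = -4)
l(K) = -4 + K²
(l(16) - 1417)*(412 + 680) = ((-4 + 16²) - 1417)*(412 + 680) = ((-4 + 256) - 1417)*1092 = (252 - 1417)*1092 = -1165*1092 = -1272180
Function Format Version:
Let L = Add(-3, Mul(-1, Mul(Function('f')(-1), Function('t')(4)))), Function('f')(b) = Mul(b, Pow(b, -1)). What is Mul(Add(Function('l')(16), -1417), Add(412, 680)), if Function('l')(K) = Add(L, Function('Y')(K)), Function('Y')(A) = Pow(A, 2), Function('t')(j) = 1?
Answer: -1272180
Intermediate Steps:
Function('f')(b) = 1
L = -4 (L = Add(-3, Mul(-1, Mul(1, 1))) = Add(-3, Mul(-1, 1)) = Add(-3, -1) = -4)
Function('l')(K) = Add(-4, Pow(K, 2))
Mul(Add(Function('l')(16), -1417), Add(412, 680)) = Mul(Add(Add(-4, Pow(16, 2)), -1417), Add(412, 680)) = Mul(Add(Add(-4, 256), -1417), 1092) = Mul(Add(252, -1417), 1092) = Mul(-1165, 1092) = -1272180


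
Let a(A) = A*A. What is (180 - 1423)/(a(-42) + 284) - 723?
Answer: -1481947/2048 ≈ -723.61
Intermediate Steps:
a(A) = A²
(180 - 1423)/(a(-42) + 284) - 723 = (180 - 1423)/((-42)² + 284) - 723 = -1243/(1764 + 284) - 723 = -1243/2048 - 723 = -1481947/2048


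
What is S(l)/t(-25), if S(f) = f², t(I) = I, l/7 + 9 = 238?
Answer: -2569609/25 ≈ -1.0278e+5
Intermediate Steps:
l = 1603 (l = -63 + 7*238 = -63 + 1666 = 1603)
S(l)/t(-25) = 1603²/(-25) = 2569609*(-1/25) = -2569609/25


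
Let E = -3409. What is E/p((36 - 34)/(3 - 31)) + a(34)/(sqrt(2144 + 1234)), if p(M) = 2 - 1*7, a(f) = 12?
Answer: 3409/5 + 2*sqrt(3378)/563 ≈ 682.01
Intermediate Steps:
p(M) = -5 (p(M) = 2 - 7 = -5)
E/p((36 - 34)/(3 - 31)) + a(34)/(sqrt(2144 + 1234)) = -3409/(-5) + 12/(sqrt(2144 + 1234)) = -3409*(-1/5) + 12/(sqrt(3378)) = 3409/5 + 12*(sqrt(3378)/3378) = 3409/5 + 2*sqrt(3378)/563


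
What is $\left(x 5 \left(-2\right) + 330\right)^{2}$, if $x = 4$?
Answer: $84100$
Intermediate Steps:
$\left(x 5 \left(-2\right) + 330\right)^{2} = \left(4 \cdot 5 \left(-2\right) + 330\right)^{2} = \left(20 \left(-2\right) + 330\right)^{2} = \left(-40 + 330\right)^{2} = 290^{2} = 84100$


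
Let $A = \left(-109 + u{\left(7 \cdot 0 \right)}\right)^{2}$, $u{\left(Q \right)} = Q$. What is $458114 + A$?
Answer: $469995$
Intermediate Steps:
$A = 11881$ ($A = \left(-109 + 7 \cdot 0\right)^{2} = \left(-109 + 0\right)^{2} = \left(-109\right)^{2} = 11881$)
$458114 + A = 458114 + 11881 = 469995$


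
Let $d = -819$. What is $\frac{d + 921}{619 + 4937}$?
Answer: $\frac{17}{926} \approx 0.018359$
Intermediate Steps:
$\frac{d + 921}{619 + 4937} = \frac{-819 + 921}{619 + 4937} = \frac{102}{5556} = 102 \cdot \frac{1}{5556} = \frac{17}{926}$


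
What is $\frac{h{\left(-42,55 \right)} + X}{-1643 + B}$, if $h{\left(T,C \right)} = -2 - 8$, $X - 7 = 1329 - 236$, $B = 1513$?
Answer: $- \frac{109}{13} \approx -8.3846$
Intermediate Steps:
$X = 1100$ ($X = 7 + \left(1329 - 236\right) = 7 + 1093 = 1100$)
$h{\left(T,C \right)} = -10$ ($h{\left(T,C \right)} = -2 - 8 = -10$)
$\frac{h{\left(-42,55 \right)} + X}{-1643 + B} = \frac{-10 + 1100}{-1643 + 1513} = \frac{1090}{-130} = 1090 \left(- \frac{1}{130}\right) = - \frac{109}{13}$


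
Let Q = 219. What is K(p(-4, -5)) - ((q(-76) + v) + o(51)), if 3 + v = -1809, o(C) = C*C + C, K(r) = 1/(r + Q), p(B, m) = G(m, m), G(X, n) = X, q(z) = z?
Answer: -163495/214 ≈ -764.00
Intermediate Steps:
p(B, m) = m
K(r) = 1/(219 + r) (K(r) = 1/(r + 219) = 1/(219 + r))
o(C) = C + C**2 (o(C) = C**2 + C = C + C**2)
v = -1812 (v = -3 - 1809 = -1812)
K(p(-4, -5)) - ((q(-76) + v) + o(51)) = 1/(219 - 5) - ((-76 - 1812) + 51*(1 + 51)) = 1/214 - (-1888 + 51*52) = 1/214 - (-1888 + 2652) = 1/214 - 1*764 = 1/214 - 764 = -163495/214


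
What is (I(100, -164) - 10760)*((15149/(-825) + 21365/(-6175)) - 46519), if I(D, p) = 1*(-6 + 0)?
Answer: 102103194481918/203775 ≈ 5.0106e+8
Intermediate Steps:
I(D, p) = -6 (I(D, p) = 1*(-6) = -6)
(I(100, -164) - 10760)*((15149/(-825) + 21365/(-6175)) - 46519) = (-6 - 10760)*((15149/(-825) + 21365/(-6175)) - 46519) = -10766*((15149*(-1/825) + 21365*(-1/6175)) - 46519) = -10766*((-15149/825 - 4273/1235) - 46519) = -10766*(-4446848/203775 - 46519) = -10766*(-9483856073/203775) = 102103194481918/203775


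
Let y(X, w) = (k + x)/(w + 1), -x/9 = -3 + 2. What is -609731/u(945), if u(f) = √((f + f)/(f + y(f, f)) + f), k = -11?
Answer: -1219462*√13241901/223965 ≈ -19814.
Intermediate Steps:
x = 9 (x = -9*(-3 + 2) = -9*(-1) = 9)
y(X, w) = -2/(1 + w) (y(X, w) = (-11 + 9)/(w + 1) = -2/(1 + w))
u(f) = √(f + 2*f/(f - 2/(1 + f))) (u(f) = √((f + f)/(f - 2/(1 + f)) + f) = √((2*f)/(f - 2/(1 + f)) + f) = √(2*f/(f - 2/(1 + f)) + f) = √(f + 2*f/(f - 2/(1 + f))))
-609731/u(945) = -609731*√(-2 + 945 + 945²)/(945*√(3 + 945)) = -609731*√237*√(-2 + 945 + 893025)/447930 = -609731*2*√13241901/223965 = -1219462*√13241901/223965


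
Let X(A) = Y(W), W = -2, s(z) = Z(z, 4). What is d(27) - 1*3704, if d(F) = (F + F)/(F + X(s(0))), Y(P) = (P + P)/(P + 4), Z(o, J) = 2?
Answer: -92546/25 ≈ -3701.8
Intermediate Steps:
s(z) = 2
Y(P) = 2*P/(4 + P) (Y(P) = (2*P)/(4 + P) = 2*P/(4 + P))
X(A) = -2 (X(A) = 2*(-2)/(4 - 2) = 2*(-2)/2 = 2*(-2)*(1/2) = -2)
d(F) = 2*F/(-2 + F) (d(F) = (F + F)/(F - 2) = (2*F)/(-2 + F) = 2*F/(-2 + F))
d(27) - 1*3704 = 2*27/(-2 + 27) - 1*3704 = 2*27/25 - 3704 = 2*27*(1/25) - 3704 = 54/25 - 3704 = -92546/25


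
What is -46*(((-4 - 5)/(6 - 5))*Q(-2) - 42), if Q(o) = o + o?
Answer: 276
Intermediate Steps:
Q(o) = 2*o
-46*(((-4 - 5)/(6 - 5))*Q(-2) - 42) = -46*(((-4 - 5)/(6 - 5))*(2*(-2)) - 42) = -46*(-9/1*(-4) - 42) = -46*(-9*1*(-4) - 42) = -46*(-9*(-4) - 42) = -46*(36 - 42) = -46*(-6) = 276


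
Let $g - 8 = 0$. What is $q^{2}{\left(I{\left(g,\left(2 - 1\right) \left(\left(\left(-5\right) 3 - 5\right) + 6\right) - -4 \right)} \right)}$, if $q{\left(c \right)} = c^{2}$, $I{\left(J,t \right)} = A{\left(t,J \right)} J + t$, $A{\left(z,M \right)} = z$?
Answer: $65610000$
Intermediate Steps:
$g = 8$ ($g = 8 + 0 = 8$)
$I{\left(J,t \right)} = t + J t$ ($I{\left(J,t \right)} = t J + t = J t + t = t + J t$)
$q^{2}{\left(I{\left(g,\left(2 - 1\right) \left(\left(\left(-5\right) 3 - 5\right) + 6\right) - -4 \right)} \right)} = \left(\left(\left(\left(2 - 1\right) \left(\left(\left(-5\right) 3 - 5\right) + 6\right) - -4\right) \left(1 + 8\right)\right)^{2}\right)^{2} = \left(\left(\left(1 \left(\left(-15 - 5\right) + 6\right) + 4\right) 9\right)^{2}\right)^{2} = \left(\left(\left(1 \left(-20 + 6\right) + 4\right) 9\right)^{2}\right)^{2} = \left(\left(\left(1 \left(-14\right) + 4\right) 9\right)^{2}\right)^{2} = \left(\left(\left(-14 + 4\right) 9\right)^{2}\right)^{2} = \left(\left(\left(-10\right) 9\right)^{2}\right)^{2} = \left(\left(-90\right)^{2}\right)^{2} = 8100^{2} = 65610000$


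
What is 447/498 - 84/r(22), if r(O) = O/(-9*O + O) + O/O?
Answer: -15787/166 ≈ -95.102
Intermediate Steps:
r(O) = 7/8 (r(O) = O/((-8*O)) + 1 = O*(-1/(8*O)) + 1 = -⅛ + 1 = 7/8)
447/498 - 84/r(22) = 447/498 - 84/7/8 = 447*(1/498) - 84*8/7 = 149/166 - 96 = -15787/166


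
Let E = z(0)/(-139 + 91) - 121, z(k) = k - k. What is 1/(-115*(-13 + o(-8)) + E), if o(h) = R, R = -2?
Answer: 1/1604 ≈ 0.00062344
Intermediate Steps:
o(h) = -2
z(k) = 0
E = -121 (E = 0/(-139 + 91) - 121 = 0/(-48) - 121 = -1/48*0 - 121 = 0 - 121 = -121)
1/(-115*(-13 + o(-8)) + E) = 1/(-115*(-13 - 2) - 121) = 1/(-115*(-15) - 121) = 1/(1725 - 121) = 1/1604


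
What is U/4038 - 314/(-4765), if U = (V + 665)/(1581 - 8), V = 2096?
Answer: 182510291/2751473010 ≈ 0.066332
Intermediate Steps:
U = 251/143 (U = (2096 + 665)/(1581 - 8) = 2761/1573 = 2761*(1/1573) = 251/143 ≈ 1.7552)
U/4038 - 314/(-4765) = (251/143)/4038 - 314/(-4765) = (251/143)*(1/4038) - 314*(-1/4765) = 251/577434 + 314/4765 = 182510291/2751473010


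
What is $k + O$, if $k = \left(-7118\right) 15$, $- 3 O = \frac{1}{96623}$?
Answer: $- \frac{30949313131}{289869} \approx -1.0677 \cdot 10^{5}$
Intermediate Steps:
$O = - \frac{1}{289869}$ ($O = - \frac{1}{3 \cdot 96623} = \left(- \frac{1}{3}\right) \frac{1}{96623} = - \frac{1}{289869} \approx -3.4498 \cdot 10^{-6}$)
$k = -106770$
$k + O = -106770 - \frac{1}{289869} = - \frac{30949313131}{289869}$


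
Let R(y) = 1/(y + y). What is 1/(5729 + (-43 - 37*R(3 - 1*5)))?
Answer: 4/22781 ≈ 0.00017558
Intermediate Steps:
R(y) = 1/(2*y)
1/(5729 + (-43 - 37*R(3 - 1*5))) = 1/(5729 + (-43 - 37/(2*(3 - 1*5)))) = 1/(5729 + (-43 - 37/(2*(3 - 5)))) = 1/(5729 + (-43 - 37/(2*(-2)))) = 1/(5729 + (-43 - 37*(-1)/(2*2))) = 1/(5729 + (-43 - 37*(-¼))) = 1/(5729 + (-43 + 37/4)) = 1/(5729 - 135/4) = 1/(22781/4) = 4/22781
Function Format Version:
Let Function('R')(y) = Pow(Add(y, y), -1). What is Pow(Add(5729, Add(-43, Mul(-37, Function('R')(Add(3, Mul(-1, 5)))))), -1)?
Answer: Rational(4, 22781) ≈ 0.00017558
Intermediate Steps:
Function('R')(y) = Mul(Rational(1, 2), Pow(y, -1)) (Function('R')(y) = Pow(Mul(2, y), -1) = Mul(Rational(1, 2), Pow(y, -1)))
Pow(Add(5729, Add(-43, Mul(-37, Function('R')(Add(3, Mul(-1, 5)))))), -1) = Pow(Add(5729, Add(-43, Mul(-37, Mul(Rational(1, 2), Pow(Add(3, Mul(-1, 5)), -1))))), -1) = Pow(Add(5729, Add(-43, Mul(-37, Mul(Rational(1, 2), Pow(Add(3, -5), -1))))), -1) = Pow(Add(5729, Add(-43, Mul(-37, Mul(Rational(1, 2), Pow(-2, -1))))), -1) = Pow(Add(5729, Add(-43, Mul(-37, Mul(Rational(1, 2), Rational(-1, 2))))), -1) = Pow(Add(5729, Add(-43, Mul(-37, Rational(-1, 4)))), -1) = Pow(Add(5729, Add(-43, Rational(37, 4))), -1) = Pow(Add(5729, Rational(-135, 4)), -1) = Pow(Rational(22781, 4), -1) = Rational(4, 22781)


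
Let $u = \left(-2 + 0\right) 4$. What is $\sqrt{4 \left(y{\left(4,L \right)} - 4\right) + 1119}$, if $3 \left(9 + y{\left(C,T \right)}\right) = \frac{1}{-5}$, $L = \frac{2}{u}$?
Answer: $\frac{\sqrt{240015}}{15} \approx 32.661$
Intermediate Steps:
$u = -8$ ($u = \left(-2\right) 4 = -8$)
$L = - \frac{1}{4}$ ($L = \frac{2}{-8} = 2 \left(- \frac{1}{8}\right) = - \frac{1}{4} \approx -0.25$)
$y{\left(C,T \right)} = - \frac{136}{15}$ ($y{\left(C,T \right)} = -9 + \frac{1}{3 \left(-5\right)} = -9 + \frac{1}{3} \left(- \frac{1}{5}\right) = -9 - \frac{1}{15} = - \frac{136}{15}$)
$\sqrt{4 \left(y{\left(4,L \right)} - 4\right) + 1119} = \sqrt{4 \left(- \frac{136}{15} - 4\right) + 1119} = \sqrt{4 \left(- \frac{196}{15}\right) + 1119} = \sqrt{- \frac{784}{15} + 1119} = \sqrt{\frac{16001}{15}} = \frac{\sqrt{240015}}{15}$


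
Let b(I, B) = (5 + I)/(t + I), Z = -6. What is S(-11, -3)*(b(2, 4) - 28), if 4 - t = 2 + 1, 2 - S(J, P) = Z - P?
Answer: -385/3 ≈ -128.33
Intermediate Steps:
S(J, P) = 8 + P (S(J, P) = 2 - (-6 - P) = 2 + (6 + P) = 8 + P)
t = 1 (t = 4 - (2 + 1) = 4 - 1*3 = 4 - 3 = 1)
b(I, B) = (5 + I)/(1 + I)
S(-11, -3)*(b(2, 4) - 28) = (8 - 3)*((5 + 2)/(1 + 2) - 28) = 5*(7/3 - 28) = 5*(-77/3) = -385/3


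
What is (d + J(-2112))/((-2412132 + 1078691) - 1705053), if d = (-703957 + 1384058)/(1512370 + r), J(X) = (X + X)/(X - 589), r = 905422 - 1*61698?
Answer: -11789093857/19336398180059636 ≈ -6.0968e-7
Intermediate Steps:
r = 843724 (r = 905422 - 61698 = 843724)
J(X) = 2*X/(-589 + X) (J(X) = (2*X)/(-589 + X) = 2*X/(-589 + X))
d = 680101/2356094 (d = (-703957 + 1384058)/(1512370 + 843724) = 680101/2356094 ≈ 0.28866)
(d + J(-2112))/((-2412132 + 1078691) - 1705053) = (680101/2356094 + 2*(-2112)/(-589 - 2112))/((-2412132 + 1078691) - 1705053) = (680101/2356094 + 2*(-2112)/(-2701))/(-1333441 - 1705053) = (680101/2356094 + 2*(-2112)*(-1/2701))/(-3038494) = (680101/2356094 + 4224/2701)*(-1/3038494) = (11789093857/6363809894)*(-1/3038494) = -11789093857/19336398180059636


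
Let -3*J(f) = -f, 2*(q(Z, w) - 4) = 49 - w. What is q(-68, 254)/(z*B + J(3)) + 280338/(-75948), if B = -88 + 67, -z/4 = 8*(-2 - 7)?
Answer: -140643584/38271463 ≈ -3.6749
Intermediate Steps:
q(Z, w) = 57/2 - w/2 (q(Z, w) = 4 + (49 - w)/2 = 4 + (49/2 - w/2) = 57/2 - w/2)
z = 288 (z = -32*(-2 - 7) = -32*(-9) = -4*(-72) = 288)
J(f) = f/3 (J(f) = -(-1)*f/3 = f/3)
B = -21
q(-68, 254)/(z*B + J(3)) + 280338/(-75948) = (57/2 - ½*254)/(288*(-21) + (⅓)*3) + 280338/(-75948) = (57/2 - 127)/(-6048 + 1) + 280338*(-1/75948) = -197/2/(-6047) - 46723/12658 = -197/2*(-1/6047) - 46723/12658 = 197/12094 - 46723/12658 = -140643584/38271463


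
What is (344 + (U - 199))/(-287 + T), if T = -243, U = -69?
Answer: -38/265 ≈ -0.14340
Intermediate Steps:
(344 + (U - 199))/(-287 + T) = (344 + (-69 - 199))/(-287 - 243) = (344 - 268)/(-530) = 76*(-1/530) = -38/265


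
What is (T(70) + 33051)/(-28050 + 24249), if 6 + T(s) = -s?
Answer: -32975/3801 ≈ -8.6754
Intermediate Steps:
T(s) = -6 - s
(T(70) + 33051)/(-28050 + 24249) = ((-6 - 1*70) + 33051)/(-28050 + 24249) = ((-6 - 70) + 33051)/(-3801) = (-76 + 33051)*(-1/3801) = 32975*(-1/3801) = -32975/3801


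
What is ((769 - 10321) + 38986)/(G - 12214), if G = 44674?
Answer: 14717/16230 ≈ 0.90678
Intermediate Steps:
((769 - 10321) + 38986)/(G - 12214) = ((769 - 10321) + 38986)/(44674 - 12214) = (-9552 + 38986)/32460 = 29434*(1/32460) = 14717/16230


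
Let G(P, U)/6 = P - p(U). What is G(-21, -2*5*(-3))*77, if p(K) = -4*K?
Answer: 45738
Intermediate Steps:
G(P, U) = 6*P + 24*U (G(P, U) = 6*(P - (-4)*U) = 6*(P + 4*U) = 6*P + 24*U)
G(-21, -2*5*(-3))*77 = (6*(-21) + 24*(-2*5*(-3)))*77 = (-126 + 24*(-10*(-3)))*77 = (-126 + 24*30)*77 = (-126 + 720)*77 = 594*77 = 45738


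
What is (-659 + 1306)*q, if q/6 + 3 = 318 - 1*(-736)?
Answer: 4079982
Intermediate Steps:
q = 6306 (q = -18 + 6*(318 - 1*(-736)) = -18 + 6*(318 + 736) = -18 + 6*1054 = -18 + 6324 = 6306)
(-659 + 1306)*q = (-659 + 1306)*6306 = 647*6306 = 4079982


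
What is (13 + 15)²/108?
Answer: 196/27 ≈ 7.2593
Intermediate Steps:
(13 + 15)²/108 = 28²*(1/108) = 784*(1/108) = 196/27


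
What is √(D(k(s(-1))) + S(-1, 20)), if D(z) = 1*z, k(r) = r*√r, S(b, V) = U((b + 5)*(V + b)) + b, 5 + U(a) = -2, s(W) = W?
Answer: √(-8 - I) ≈ 0.17643 - 2.8339*I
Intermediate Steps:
U(a) = -7 (U(a) = -5 - 2 = -7)
S(b, V) = -7 + b
k(r) = r^(3/2)
D(z) = z
√(D(k(s(-1))) + S(-1, 20)) = √((-1)^(3/2) + (-7 - 1)) = √(-I - 8) = √(-8 - I)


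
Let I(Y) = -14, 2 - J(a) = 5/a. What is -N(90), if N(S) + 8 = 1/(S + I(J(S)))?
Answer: 607/76 ≈ 7.9868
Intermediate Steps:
J(a) = 2 - 5/a
N(S) = -8 + 1/(-14 + S) (N(S) = -8 + 1/(S - 14) = -8 + 1/(-14 + S))
-N(90) = -(113 - 8*90)/(-14 + 90) = -(113 - 720)/76 = -(-607)/76 = -1*(-607/76) = 607/76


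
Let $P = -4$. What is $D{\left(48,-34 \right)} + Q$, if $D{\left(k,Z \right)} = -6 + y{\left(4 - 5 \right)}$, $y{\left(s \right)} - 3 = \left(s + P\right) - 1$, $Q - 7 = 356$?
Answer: $354$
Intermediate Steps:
$Q = 363$ ($Q = 7 + 356 = 363$)
$y{\left(s \right)} = -2 + s$ ($y{\left(s \right)} = 3 + \left(\left(s - 4\right) - 1\right) = 3 + \left(\left(-4 + s\right) - 1\right) = 3 + \left(-5 + s\right) = -2 + s$)
$D{\left(k,Z \right)} = -9$ ($D{\left(k,Z \right)} = -6 + \left(-2 + \left(4 - 5\right)\right) = -6 - 3 = -9$)
$D{\left(48,-34 \right)} + Q = -9 + 363 = 354$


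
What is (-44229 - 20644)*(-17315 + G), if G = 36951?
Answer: -1273846228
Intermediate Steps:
(-44229 - 20644)*(-17315 + G) = (-44229 - 20644)*(-17315 + 36951) = -64873*19636 = -1273846228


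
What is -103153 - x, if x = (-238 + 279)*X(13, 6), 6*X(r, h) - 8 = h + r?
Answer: -206675/2 ≈ -1.0334e+5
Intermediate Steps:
X(r, h) = 4/3 + h/6 + r/6 (X(r, h) = 4/3 + (h + r)/6 = 4/3 + (h/6 + r/6) = 4/3 + h/6 + r/6)
x = 369/2 (x = (-238 + 279)*(4/3 + (1/6)*6 + (1/6)*13) = 41*(4/3 + 1 + 13/6) = 41*(9/2) = 369/2 ≈ 184.50)
-103153 - x = -103153 - 1*369/2 = -103153 - 369/2 = -206675/2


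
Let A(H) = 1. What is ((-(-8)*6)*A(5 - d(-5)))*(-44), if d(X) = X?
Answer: -2112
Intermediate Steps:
((-(-8)*6)*A(5 - d(-5)))*(-44) = (-(-8)*6*1)*(-44) = (-8*(-6)*1)*(-44) = (48*1)*(-44) = 48*(-44) = -2112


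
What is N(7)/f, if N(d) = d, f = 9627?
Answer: 7/9627 ≈ 0.00072712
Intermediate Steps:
N(7)/f = 7/9627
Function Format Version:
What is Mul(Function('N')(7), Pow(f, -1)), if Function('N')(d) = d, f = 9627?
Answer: Rational(7, 9627) ≈ 0.00072712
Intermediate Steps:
Mul(Function('N')(7), Pow(f, -1)) = Mul(7, Pow(9627, -1)) = Mul(7, Rational(1, 9627)) = Rational(7, 9627)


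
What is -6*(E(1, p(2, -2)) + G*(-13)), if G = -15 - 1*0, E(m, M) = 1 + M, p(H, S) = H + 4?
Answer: -1212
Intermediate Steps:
p(H, S) = 4 + H
G = -15 (G = -15 + 0 = -15)
-6*(E(1, p(2, -2)) + G*(-13)) = -6*((1 + (4 + 2)) - 15*(-13)) = -6*((1 + 6) + 195) = -6*(7 + 195) = -6*202 = -1212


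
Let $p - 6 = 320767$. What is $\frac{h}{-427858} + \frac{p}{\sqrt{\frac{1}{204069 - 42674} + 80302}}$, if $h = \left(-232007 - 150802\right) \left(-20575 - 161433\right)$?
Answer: $- \frac{34837150236}{213929} + \frac{4170049 \sqrt{12377125932905}}{12960341291} \approx -1.6171 \cdot 10^{5}$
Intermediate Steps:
$p = 320773$ ($p = 6 + 320767 = 320773$)
$h = 69674300472$ ($h = \left(-382809\right) \left(-182008\right) = 69674300472$)
$\frac{h}{-427858} + \frac{p}{\sqrt{\frac{1}{204069 - 42674} + 80302}} = \frac{69674300472}{-427858} + \frac{320773}{\sqrt{\frac{1}{204069 - 42674} + 80302}} = 69674300472 \left(- \frac{1}{427858}\right) + \frac{320773}{\sqrt{\frac{1}{161395} + 80302}} = - \frac{34837150236}{213929} + \frac{320773}{\sqrt{\frac{1}{161395} + 80302}} = - \frac{34837150236}{213929} + \frac{320773}{\sqrt{\frac{12960341291}{161395}}} = - \frac{34837150236}{213929} + \frac{320773}{\frac{1}{12415} \sqrt{12377125932905}} = - \frac{34837150236}{213929} + 320773 \frac{13 \sqrt{12377125932905}}{12960341291} = - \frac{34837150236}{213929} + \frac{4170049 \sqrt{12377125932905}}{12960341291}$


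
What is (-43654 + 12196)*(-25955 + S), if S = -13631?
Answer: 1245296388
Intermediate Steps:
(-43654 + 12196)*(-25955 + S) = (-43654 + 12196)*(-25955 - 13631) = -31458*(-39586) = 1245296388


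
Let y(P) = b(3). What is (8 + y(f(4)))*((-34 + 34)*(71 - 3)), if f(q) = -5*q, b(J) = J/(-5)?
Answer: 0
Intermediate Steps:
b(J) = -J/5 (b(J) = J*(-⅕) = -J/5)
y(P) = -⅗ (y(P) = -⅕*3 = -⅗)
(8 + y(f(4)))*((-34 + 34)*(71 - 3)) = (8 - ⅗)*((-34 + 34)*(71 - 3)) = 37*(0*68)/5 = (37/5)*0 = 0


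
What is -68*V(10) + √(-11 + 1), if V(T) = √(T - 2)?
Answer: -136*√2 + I*√10 ≈ -192.33 + 3.1623*I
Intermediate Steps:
V(T) = √(-2 + T)
-68*V(10) + √(-11 + 1) = -68*√(-2 + 10) + √(-11 + 1) = -136*√2 + √(-10) = -136*√2 + I*√10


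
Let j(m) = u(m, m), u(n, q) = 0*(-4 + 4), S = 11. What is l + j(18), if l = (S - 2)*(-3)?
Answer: -27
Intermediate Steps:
u(n, q) = 0 (u(n, q) = 0*0 = 0)
j(m) = 0
l = -27 (l = (11 - 2)*(-3) = 9*(-3) = -27)
l + j(18) = -27 + 0 = -27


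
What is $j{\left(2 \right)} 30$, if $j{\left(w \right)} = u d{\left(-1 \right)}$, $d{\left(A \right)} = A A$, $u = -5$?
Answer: $-150$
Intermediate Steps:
$d{\left(A \right)} = A^{2}$
$j{\left(w \right)} = -5$ ($j{\left(w \right)} = - 5 \left(-1\right)^{2} = \left(-5\right) 1 = -5$)
$j{\left(2 \right)} 30 = \left(-5\right) 30 = -150$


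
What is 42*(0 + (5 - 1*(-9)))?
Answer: 588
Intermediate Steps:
42*(0 + (5 - 1*(-9))) = 42*(0 + (5 + 9)) = 42*(0 + 14) = 42*14 = 588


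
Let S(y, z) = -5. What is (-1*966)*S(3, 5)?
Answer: 4830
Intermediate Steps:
(-1*966)*S(3, 5) = -1*966*(-5) = -966*(-5) = 4830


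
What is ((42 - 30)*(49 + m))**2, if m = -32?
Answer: 41616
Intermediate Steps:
((42 - 30)*(49 + m))**2 = ((42 - 30)*(49 - 32))**2 = (12*17)**2 = 204**2 = 41616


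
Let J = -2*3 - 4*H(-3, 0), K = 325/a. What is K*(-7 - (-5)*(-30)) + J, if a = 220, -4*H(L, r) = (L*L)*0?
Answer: -10469/44 ≈ -237.93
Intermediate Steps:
H(L, r) = 0 (H(L, r) = -L*L*0/4 = -L**2*0/4 = -1/4*0 = 0)
K = 65/44 (K = 325/220 = 325*(1/220) = 65/44 ≈ 1.4773)
J = -6 (J = -2*3 - 4*0 = -6 + 0 = -6)
K*(-7 - (-5)*(-30)) + J = 65*(-7 - (-5)*(-30))/44 - 6 = 65*(-7 - 1*150)/44 - 6 = 65*(-7 - 150)/44 - 6 = (65/44)*(-157) - 6 = -10205/44 - 6 = -10469/44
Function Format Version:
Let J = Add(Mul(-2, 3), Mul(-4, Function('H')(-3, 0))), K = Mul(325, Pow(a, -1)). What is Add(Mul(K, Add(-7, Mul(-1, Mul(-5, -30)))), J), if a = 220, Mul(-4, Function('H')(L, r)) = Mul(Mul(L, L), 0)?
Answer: Rational(-10469, 44) ≈ -237.93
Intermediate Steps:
Function('H')(L, r) = 0 (Function('H')(L, r) = Mul(Rational(-1, 4), Mul(Mul(L, L), 0)) = Mul(Rational(-1, 4), Mul(Pow(L, 2), 0)) = Mul(Rational(-1, 4), 0) = 0)
K = Rational(65, 44) (K = Mul(325, Pow(220, -1)) = Mul(325, Rational(1, 220)) = Rational(65, 44) ≈ 1.4773)
J = -6 (J = Add(Mul(-2, 3), Mul(-4, 0)) = Add(-6, 0) = -6)
Add(Mul(K, Add(-7, Mul(-1, Mul(-5, -30)))), J) = Add(Mul(Rational(65, 44), Add(-7, Mul(-1, Mul(-5, -30)))), -6) = Add(Mul(Rational(65, 44), Add(-7, Mul(-1, 150))), -6) = Add(Mul(Rational(65, 44), Add(-7, -150)), -6) = Add(Mul(Rational(65, 44), -157), -6) = Add(Rational(-10205, 44), -6) = Rational(-10469, 44)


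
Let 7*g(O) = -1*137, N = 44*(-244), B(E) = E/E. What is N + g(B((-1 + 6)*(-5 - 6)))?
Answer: -75289/7 ≈ -10756.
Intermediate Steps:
B(E) = 1
N = -10736
g(O) = -137/7 (g(O) = (-1*137)/7 = (⅐)*(-137) = -137/7)
N + g(B((-1 + 6)*(-5 - 6))) = -10736 - 137/7 = -75289/7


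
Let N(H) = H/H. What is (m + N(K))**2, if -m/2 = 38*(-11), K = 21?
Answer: 700569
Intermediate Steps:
N(H) = 1
m = 836 (m = -76*(-11) = -2*(-418) = 836)
(m + N(K))**2 = (836 + 1)**2 = 837**2 = 700569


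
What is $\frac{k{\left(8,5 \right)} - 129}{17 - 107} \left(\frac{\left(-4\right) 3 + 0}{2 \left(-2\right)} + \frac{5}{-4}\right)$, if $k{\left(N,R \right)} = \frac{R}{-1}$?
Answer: $\frac{469}{180} \approx 2.6056$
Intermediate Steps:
$k{\left(N,R \right)} = - R$ ($k{\left(N,R \right)} = R \left(-1\right) = - R$)
$\frac{k{\left(8,5 \right)} - 129}{17 - 107} \left(\frac{\left(-4\right) 3 + 0}{2 \left(-2\right)} + \frac{5}{-4}\right) = \frac{\left(-1\right) 5 - 129}{17 - 107} \left(\frac{\left(-4\right) 3 + 0}{2 \left(-2\right)} + \frac{5}{-4}\right) = \frac{-5 - 129}{-90} \left(\frac{-12 + 0}{-4} + 5 \left(- \frac{1}{4}\right)\right) = \left(-134\right) \left(- \frac{1}{90}\right) \left(\left(-12\right) \left(- \frac{1}{4}\right) - \frac{5}{4}\right) = \frac{67 \left(3 - \frac{5}{4}\right)}{45} = \frac{67}{45} \cdot \frac{7}{4} = \frac{469}{180}$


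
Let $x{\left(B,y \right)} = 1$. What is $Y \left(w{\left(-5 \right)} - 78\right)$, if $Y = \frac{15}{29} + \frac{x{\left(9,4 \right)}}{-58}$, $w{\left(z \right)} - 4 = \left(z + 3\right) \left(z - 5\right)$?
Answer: $-27$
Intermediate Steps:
$w{\left(z \right)} = 4 + \left(-5 + z\right) \left(3 + z\right)$ ($w{\left(z \right)} = 4 + \left(z + 3\right) \left(z - 5\right) = 4 + \left(3 + z\right) \left(-5 + z\right) = 4 + \left(-5 + z\right) \left(3 + z\right)$)
$Y = \frac{1}{2}$ ($Y = \frac{15}{29} + 1 \frac{1}{-58} = 15 \cdot \frac{1}{29} + 1 \left(- \frac{1}{58}\right) = \frac{15}{29} - \frac{1}{58} = \frac{1}{2} \approx 0.5$)
$Y \left(w{\left(-5 \right)} - 78\right) = \frac{\left(-11 + \left(-5\right)^{2} - -10\right) - 78}{2} = \frac{\left(-11 + 25 + 10\right) - 78}{2} = \frac{24 - 78}{2} = \frac{1}{2} \left(-54\right) = -27$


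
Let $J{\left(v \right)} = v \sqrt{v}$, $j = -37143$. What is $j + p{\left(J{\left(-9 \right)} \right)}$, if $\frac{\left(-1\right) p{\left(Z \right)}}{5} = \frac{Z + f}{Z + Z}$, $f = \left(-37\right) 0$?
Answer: $- \frac{74291}{2} \approx -37146.0$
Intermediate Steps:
$f = 0$
$J{\left(v \right)} = v^{\frac{3}{2}}$
$p{\left(Z \right)} = - \frac{5}{2}$ ($p{\left(Z \right)} = - 5 \frac{Z + 0}{Z + Z} = - 5 \frac{Z}{2 Z} = - 5 Z \frac{1}{2 Z} = \left(-5\right) \frac{1}{2} = - \frac{5}{2}$)
$j + p{\left(J{\left(-9 \right)} \right)} = -37143 - \frac{5}{2} = - \frac{74291}{2}$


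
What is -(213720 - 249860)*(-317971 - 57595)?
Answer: -13572955240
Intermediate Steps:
-(213720 - 249860)*(-317971 - 57595) = -(-36140)*(-375566) = -1*13572955240 = -13572955240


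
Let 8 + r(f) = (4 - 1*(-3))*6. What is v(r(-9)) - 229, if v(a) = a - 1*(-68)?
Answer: -127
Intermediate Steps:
r(f) = 34 (r(f) = -8 + (4 - 1*(-3))*6 = -8 + (4 + 3)*6 = -8 + 7*6 = -8 + 42 = 34)
v(a) = 68 + a (v(a) = a + 68 = 68 + a)
v(r(-9)) - 229 = (68 + 34) - 229 = 102 - 229 = -127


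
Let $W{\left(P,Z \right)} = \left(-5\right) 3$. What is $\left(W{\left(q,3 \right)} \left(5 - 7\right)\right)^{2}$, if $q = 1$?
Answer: $900$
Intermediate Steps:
$W{\left(P,Z \right)} = -15$
$\left(W{\left(q,3 \right)} \left(5 - 7\right)\right)^{2} = \left(- 15 \left(5 - 7\right)\right)^{2} = \left(\left(-15\right) \left(-2\right)\right)^{2} = 30^{2} = 900$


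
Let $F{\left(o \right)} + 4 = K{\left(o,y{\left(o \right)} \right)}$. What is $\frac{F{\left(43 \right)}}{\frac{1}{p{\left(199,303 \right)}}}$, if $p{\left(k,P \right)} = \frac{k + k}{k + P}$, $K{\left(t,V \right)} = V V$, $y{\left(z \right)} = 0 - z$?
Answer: $\frac{367155}{251} \approx 1462.8$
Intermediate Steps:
$y{\left(z \right)} = - z$
$K{\left(t,V \right)} = V^{2}$
$p{\left(k,P \right)} = \frac{2 k}{P + k}$
$F{\left(o \right)} = -4 + o^{2}$ ($F{\left(o \right)} = -4 + \left(- o\right)^{2} = -4 + o^{2}$)
$\frac{F{\left(43 \right)}}{\frac{1}{p{\left(199,303 \right)}}} = \frac{-4 + 43^{2}}{\frac{1}{2 \cdot 199 \frac{1}{303 + 199}}} = \frac{-4 + 1849}{\frac{1}{2 \cdot 199 \cdot \frac{1}{502}}} = \frac{1845}{\frac{1}{2 \cdot 199 \cdot \frac{1}{502}}} = \frac{1845}{\frac{1}{\frac{199}{251}}} = \frac{1845}{\frac{251}{199}} = 1845 \cdot \frac{199}{251} = \frac{367155}{251}$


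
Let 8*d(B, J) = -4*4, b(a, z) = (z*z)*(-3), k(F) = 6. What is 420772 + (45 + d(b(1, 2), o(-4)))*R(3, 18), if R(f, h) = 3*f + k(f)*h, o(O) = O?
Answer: 425803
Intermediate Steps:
b(a, z) = -3*z² (b(a, z) = z²*(-3) = -3*z²)
R(f, h) = 3*f + 6*h
d(B, J) = -2 (d(B, J) = (-4*4)/8 = (⅛)*(-16) = -2)
420772 + (45 + d(b(1, 2), o(-4)))*R(3, 18) = 420772 + (45 - 2)*(3*3 + 6*18) = 420772 + 43*(9 + 108) = 420772 + 43*117 = 420772 + 5031 = 425803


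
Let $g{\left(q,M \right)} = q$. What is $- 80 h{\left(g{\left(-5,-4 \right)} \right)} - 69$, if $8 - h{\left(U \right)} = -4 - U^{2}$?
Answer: $-3029$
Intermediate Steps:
$h{\left(U \right)} = 12 + U^{2}$ ($h{\left(U \right)} = 8 - \left(-4 - U^{2}\right) = 8 + \left(4 + U^{2}\right) = 12 + U^{2}$)
$- 80 h{\left(g{\left(-5,-4 \right)} \right)} - 69 = - 80 \left(12 + \left(-5\right)^{2}\right) - 69 = - 80 \left(12 + 25\right) - 69 = \left(-80\right) 37 - 69 = -2960 - 69 = -3029$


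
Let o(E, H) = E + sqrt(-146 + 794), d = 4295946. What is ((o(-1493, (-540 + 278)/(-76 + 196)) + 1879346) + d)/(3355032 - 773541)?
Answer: 2057933/860497 + 6*sqrt(2)/860497 ≈ 2.3916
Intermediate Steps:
o(E, H) = E + 18*sqrt(2) (o(E, H) = E + sqrt(648) = E + 18*sqrt(2))
((o(-1493, (-540 + 278)/(-76 + 196)) + 1879346) + d)/(3355032 - 773541) = (((-1493 + 18*sqrt(2)) + 1879346) + 4295946)/(3355032 - 773541) = ((1877853 + 18*sqrt(2)) + 4295946)/2581491 = (6173799 + 18*sqrt(2))*(1/2581491) = 2057933/860497 + 6*sqrt(2)/860497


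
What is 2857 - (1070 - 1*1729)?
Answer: 3516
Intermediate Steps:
2857 - (1070 - 1*1729) = 2857 - (1070 - 1729) = 2857 - 1*(-659) = 2857 + 659 = 3516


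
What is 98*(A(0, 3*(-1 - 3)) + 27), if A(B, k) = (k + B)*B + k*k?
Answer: 16758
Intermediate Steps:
A(B, k) = k**2 + B*(B + k) (A(B, k) = (B + k)*B + k**2 = B*(B + k) + k**2 = k**2 + B*(B + k))
98*(A(0, 3*(-1 - 3)) + 27) = 98*((0**2 + (3*(-1 - 3))**2 + 0*(3*(-1 - 3))) + 27) = 98*((0 + (3*(-4))**2 + 0*(3*(-4))) + 27) = 98*((0 + (-12)**2 + 0*(-12)) + 27) = 98*((0 + 144 + 0) + 27) = 98*(144 + 27) = 98*171 = 16758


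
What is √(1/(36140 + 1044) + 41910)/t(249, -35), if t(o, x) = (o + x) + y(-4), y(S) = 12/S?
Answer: √905419617221/980728 ≈ 0.97023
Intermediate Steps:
t(o, x) = -3 + o + x (t(o, x) = (o + x) + 12/(-4) = (o + x) + 12*(-¼) = (o + x) - 3 = -3 + o + x)
√(1/(36140 + 1044) + 41910)/t(249, -35) = √(1/(36140 + 1044) + 41910)/(-3 + 249 - 35) = √(1/37184 + 41910)/211 = √(1/37184 + 41910)*(1/211) = √(1558381441/37184)*(1/211) = (√905419617221/4648)*(1/211) = √905419617221/980728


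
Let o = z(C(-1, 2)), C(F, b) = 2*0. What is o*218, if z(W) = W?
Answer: 0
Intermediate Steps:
C(F, b) = 0
o = 0
o*218 = 0*218 = 0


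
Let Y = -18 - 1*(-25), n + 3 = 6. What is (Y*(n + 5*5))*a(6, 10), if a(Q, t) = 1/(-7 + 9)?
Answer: 98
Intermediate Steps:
n = 3 (n = -3 + 6 = 3)
Y = 7 (Y = -18 + 25 = 7)
a(Q, t) = ½ (a(Q, t) = 1/2 = ½)
(Y*(n + 5*5))*a(6, 10) = (7*(3 + 5*5))*(½) = (7*(3 + 25))*(½) = (7*28)*(½) = 196*(½) = 98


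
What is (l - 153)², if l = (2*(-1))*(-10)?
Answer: 17689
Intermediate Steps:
l = 20 (l = -2*(-10) = 20)
(l - 153)² = (20 - 153)² = (-133)² = 17689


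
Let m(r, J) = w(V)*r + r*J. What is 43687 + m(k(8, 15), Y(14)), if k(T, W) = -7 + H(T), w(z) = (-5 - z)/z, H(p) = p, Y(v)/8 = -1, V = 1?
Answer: 43673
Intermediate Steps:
Y(v) = -8 (Y(v) = 8*(-1) = -8)
w(z) = (-5 - z)/z
k(T, W) = -7 + T
m(r, J) = -6*r + J*r (m(r, J) = ((-5 - 1*1)/1)*r + r*J = (1*(-5 - 1))*r + J*r = (1*(-6))*r + J*r = -6*r + J*r)
43687 + m(k(8, 15), Y(14)) = 43687 + (-7 + 8)*(-6 - 8) = 43687 + 1*(-14) = 43687 - 14 = 43673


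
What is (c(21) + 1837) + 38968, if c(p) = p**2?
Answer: 41246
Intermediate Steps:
(c(21) + 1837) + 38968 = (21**2 + 1837) + 38968 = (441 + 1837) + 38968 = 2278 + 38968 = 41246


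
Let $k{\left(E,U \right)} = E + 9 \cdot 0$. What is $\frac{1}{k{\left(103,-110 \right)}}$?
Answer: $\frac{1}{103} \approx 0.0097087$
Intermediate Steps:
$k{\left(E,U \right)} = E$ ($k{\left(E,U \right)} = E + 0 = E$)
$\frac{1}{k{\left(103,-110 \right)}} = \frac{1}{103}$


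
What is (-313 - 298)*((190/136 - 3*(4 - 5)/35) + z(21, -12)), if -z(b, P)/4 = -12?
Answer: -71956859/2380 ≈ -30234.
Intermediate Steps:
z(b, P) = 48 (z(b, P) = -4*(-12) = 48)
(-313 - 298)*((190/136 - 3*(4 - 5)/35) + z(21, -12)) = (-313 - 298)*((190/136 - 3*(4 - 5)/35) + 48) = -611*((190*(1/136) - 3*(-1)*(1/35)) + 48) = -611*((95/68 + 3*(1/35)) + 48) = -611*((95/68 + 3/35) + 48) = -611*(3529/2380 + 48) = -611*117769/2380 = -71956859/2380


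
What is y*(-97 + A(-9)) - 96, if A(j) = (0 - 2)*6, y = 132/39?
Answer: -6044/13 ≈ -464.92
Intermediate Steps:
y = 44/13 (y = 132*(1/39) = 44/13 ≈ 3.3846)
A(j) = -12 (A(j) = -2*6 = -12)
y*(-97 + A(-9)) - 96 = 44*(-97 - 12)/13 - 96 = (44/13)*(-109) - 96 = -4796/13 - 96 = -6044/13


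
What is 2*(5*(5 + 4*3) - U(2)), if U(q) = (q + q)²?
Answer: 138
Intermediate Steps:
U(q) = 4*q² (U(q) = (2*q)² = 4*q²)
2*(5*(5 + 4*3) - U(2)) = 2*(5*(5 + 4*3) - 4*2²) = 2*(5*(5 + 12) - 4*4) = 2*(5*17 - 1*16) = 2*(85 - 16) = 2*69 = 138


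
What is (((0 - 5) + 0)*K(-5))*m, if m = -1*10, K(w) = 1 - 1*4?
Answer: -150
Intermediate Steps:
K(w) = -3 (K(w) = 1 - 4 = -3)
m = -10
(((0 - 5) + 0)*K(-5))*m = (((0 - 5) + 0)*(-3))*(-10) = ((-5 + 0)*(-3))*(-10) = -5*(-3)*(-10) = 15*(-10) = -150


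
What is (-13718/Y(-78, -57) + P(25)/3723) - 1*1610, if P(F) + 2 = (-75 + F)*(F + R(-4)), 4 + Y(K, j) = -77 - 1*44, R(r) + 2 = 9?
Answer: -232793962/155125 ≈ -1500.7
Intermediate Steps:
R(r) = 7 (R(r) = -2 + 9 = 7)
Y(K, j) = -125 (Y(K, j) = -4 + (-77 - 1*44) = -4 + (-77 - 44) = -4 - 121 = -125)
P(F) = -2 + (-75 + F)*(7 + F) (P(F) = -2 + (-75 + F)*(F + 7) = -2 + (-75 + F)*(7 + F))
(-13718/Y(-78, -57) + P(25)/3723) - 1*1610 = (-13718/(-125) + (-527 + 25² - 68*25)/3723) - 1*1610 = (-13718*(-1/125) + (-527 + 625 - 1700)*(1/3723)) - 1610 = (13718/125 - 1602*1/3723) - 1610 = (13718/125 - 534/1241) - 1610 = 16957288/155125 - 1610 = -232793962/155125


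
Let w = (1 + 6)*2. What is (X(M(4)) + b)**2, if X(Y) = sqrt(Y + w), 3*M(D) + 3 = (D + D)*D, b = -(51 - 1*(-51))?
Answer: (306 - sqrt(213))**2/9 ≈ 9435.2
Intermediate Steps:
w = 14 (w = 7*2 = 14)
b = -102 (b = -(51 + 51) = -1*102 = -102)
M(D) = -1 + 2*D**2/3 (M(D) = -1 + ((D + D)*D)/3 = -1 + ((2*D)*D)/3 = -1 + (2*D**2)/3 = -1 + 2*D**2/3)
X(Y) = sqrt(14 + Y) (X(Y) = sqrt(Y + 14) = sqrt(14 + Y))
(X(M(4)) + b)**2 = (sqrt(14 + (-1 + (2/3)*4**2)) - 102)**2 = (sqrt(14 + (-1 + (2/3)*16)) - 102)**2 = (sqrt(14 + (-1 + 32/3)) - 102)**2 = (sqrt(14 + 29/3) - 102)**2 = (sqrt(71/3) - 102)**2 = (sqrt(213)/3 - 102)**2 = (-102 + sqrt(213)/3)**2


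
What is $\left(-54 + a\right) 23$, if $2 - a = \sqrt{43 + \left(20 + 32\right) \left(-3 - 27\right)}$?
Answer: $-1196 - 23 i \sqrt{1517} \approx -1196.0 - 895.82 i$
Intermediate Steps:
$a = 2 - i \sqrt{1517}$ ($a = 2 - \sqrt{43 + \left(20 + 32\right) \left(-3 - 27\right)} = 2 - \sqrt{43 + 52 \left(-30\right)} = 2 - \sqrt{43 - 1560} = 2 - \sqrt{-1517} = 2 - i \sqrt{1517} \approx 2.0 - 38.949 i$)
$\left(-54 + a\right) 23 = \left(-54 + \left(2 - i \sqrt{1517}\right)\right) 23 = \left(-52 - i \sqrt{1517}\right) 23 = -1196 - 23 i \sqrt{1517}$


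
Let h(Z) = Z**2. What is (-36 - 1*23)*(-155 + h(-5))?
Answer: 7670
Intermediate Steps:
(-36 - 1*23)*(-155 + h(-5)) = (-36 - 1*23)*(-155 + (-5)**2) = (-36 - 23)*(-155 + 25) = -59*(-130) = 7670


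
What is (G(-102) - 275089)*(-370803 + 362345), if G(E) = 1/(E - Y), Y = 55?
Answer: 365292342092/157 ≈ 2.3267e+9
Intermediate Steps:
G(E) = 1/(-55 + E) (G(E) = 1/(E - 1*55) = 1/(E - 55) = 1/(-55 + E))
(G(-102) - 275089)*(-370803 + 362345) = (1/(-55 - 102) - 275089)*(-370803 + 362345) = (1/(-157) - 275089)*(-8458) = (-1/157 - 275089)*(-8458) = -43188974/157*(-8458) = 365292342092/157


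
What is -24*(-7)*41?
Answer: 6888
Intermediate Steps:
-24*(-7)*41 = 168*41 = 6888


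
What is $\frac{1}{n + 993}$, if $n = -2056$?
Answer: $- \frac{1}{1063} \approx -0.00094073$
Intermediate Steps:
$\frac{1}{n + 993} = \frac{1}{-2056 + 993} = \frac{1}{-1063} = - \frac{1}{1063}$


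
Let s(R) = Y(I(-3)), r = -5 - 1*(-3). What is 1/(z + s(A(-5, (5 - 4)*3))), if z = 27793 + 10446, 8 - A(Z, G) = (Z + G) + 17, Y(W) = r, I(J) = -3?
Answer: 1/38237 ≈ 2.6153e-5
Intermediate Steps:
r = -2 (r = -5 + 3 = -2)
Y(W) = -2
A(Z, G) = -9 - G - Z (A(Z, G) = 8 - ((Z + G) + 17) = 8 - ((G + Z) + 17) = 8 - (17 + G + Z) = 8 + (-17 - G - Z) = -9 - G - Z)
s(R) = -2
z = 38239
1/(z + s(A(-5, (5 - 4)*3))) = 1/(38239 - 2) = 1/38237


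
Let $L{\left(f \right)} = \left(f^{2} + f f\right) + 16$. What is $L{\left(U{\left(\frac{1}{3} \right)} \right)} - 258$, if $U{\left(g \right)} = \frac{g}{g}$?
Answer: $-240$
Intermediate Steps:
$U{\left(g \right)} = 1$
$L{\left(f \right)} = 16 + 2 f^{2}$ ($L{\left(f \right)} = \left(f^{2} + f^{2}\right) + 16 = 2 f^{2} + 16 = 16 + 2 f^{2}$)
$L{\left(U{\left(\frac{1}{3} \right)} \right)} - 258 = \left(16 + 2 \cdot 1^{2}\right) - 258 = \left(16 + 2 \cdot 1\right) - 258 = \left(16 + 2\right) - 258 = 18 - 258 = -240$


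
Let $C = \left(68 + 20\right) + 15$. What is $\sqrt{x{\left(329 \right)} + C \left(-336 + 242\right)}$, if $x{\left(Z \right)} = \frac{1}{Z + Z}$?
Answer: $\frac{i \sqrt{4191956790}}{658} \approx 98.397 i$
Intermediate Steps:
$x{\left(Z \right)} = \frac{1}{2 Z}$
$C = 103$ ($C = 88 + 15 = 103$)
$\sqrt{x{\left(329 \right)} + C \left(-336 + 242\right)} = \sqrt{\frac{1}{2 \cdot 329} + 103 \left(-336 + 242\right)} = \sqrt{\frac{1}{2} \cdot \frac{1}{329} + 103 \left(-94\right)} = \sqrt{\frac{1}{658} - 9682} = \sqrt{- \frac{6370755}{658}} = \frac{i \sqrt{4191956790}}{658}$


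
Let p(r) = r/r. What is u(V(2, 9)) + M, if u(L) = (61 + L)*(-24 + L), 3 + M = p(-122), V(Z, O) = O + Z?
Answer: -938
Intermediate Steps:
p(r) = 1
M = -2 (M = -3 + 1 = -2)
u(L) = (-24 + L)*(61 + L)
u(V(2, 9)) + M = (-1464 + (9 + 2)**2 + 37*(9 + 2)) - 2 = (-1464 + 11**2 + 37*11) - 2 = (-1464 + 121 + 407) - 2 = -936 - 2 = -938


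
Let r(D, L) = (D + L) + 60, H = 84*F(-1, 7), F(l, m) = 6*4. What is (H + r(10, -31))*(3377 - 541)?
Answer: 5827980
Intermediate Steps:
F(l, m) = 24
H = 2016 (H = 84*24 = 2016)
r(D, L) = 60 + D + L
(H + r(10, -31))*(3377 - 541) = (2016 + (60 + 10 - 31))*(3377 - 541) = (2016 + 39)*2836 = 2055*2836 = 5827980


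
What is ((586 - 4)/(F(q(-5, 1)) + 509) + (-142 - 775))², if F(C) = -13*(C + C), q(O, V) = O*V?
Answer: 38074546129/45369 ≈ 8.3922e+5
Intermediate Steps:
F(C) = -26*C
((586 - 4)/(F(q(-5, 1)) + 509) + (-142 - 775))² = ((586 - 4)/(-(-130) + 509) + (-142 - 775))² = (582/(-26*(-5) + 509) - 917)² = (582/(130 + 509) - 917)² = (582/639 - 917)² = (582*(1/639) - 917)² = (194/213 - 917)² = (-195127/213)² = 38074546129/45369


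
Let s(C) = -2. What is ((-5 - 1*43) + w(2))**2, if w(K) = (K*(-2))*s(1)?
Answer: 1600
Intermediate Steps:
w(K) = 4*K (w(K) = (K*(-2))*(-2) = -2*K*(-2) = 4*K)
((-5 - 1*43) + w(2))**2 = ((-5 - 1*43) + 4*2)**2 = ((-5 - 43) + 8)**2 = (-48 + 8)**2 = (-40)**2 = 1600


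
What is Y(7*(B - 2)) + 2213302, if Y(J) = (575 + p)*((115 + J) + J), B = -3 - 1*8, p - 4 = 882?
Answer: 2115415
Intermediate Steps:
p = 886 (p = 4 + 882 = 886)
B = -11 (B = -3 - 8 = -11)
Y(J) = 168015 + 2922*J (Y(J) = (575 + 886)*((115 + J) + J) = 1461*(115 + 2*J) = 168015 + 2922*J)
Y(7*(B - 2)) + 2213302 = (168015 + 2922*(7*(-11 - 2))) + 2213302 = (168015 + 2922*(7*(-13))) + 2213302 = (168015 + 2922*(-91)) + 2213302 = (168015 - 265902) + 2213302 = -97887 + 2213302 = 2115415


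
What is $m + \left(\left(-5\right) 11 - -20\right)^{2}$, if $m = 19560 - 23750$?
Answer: $-2965$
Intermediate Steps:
$m = -4190$ ($m = 19560 - 23750 = -4190$)
$m + \left(\left(-5\right) 11 - -20\right)^{2} = -4190 + \left(\left(-5\right) 11 - -20\right)^{2} = -4190 + \left(-55 + 20\right)^{2} = -4190 + \left(-35\right)^{2} = -4190 + 1225 = -2965$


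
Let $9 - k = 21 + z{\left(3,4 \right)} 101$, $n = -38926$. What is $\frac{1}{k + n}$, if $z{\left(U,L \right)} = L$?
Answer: $- \frac{1}{39342} \approx -2.5418 \cdot 10^{-5}$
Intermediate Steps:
$k = -416$ ($k = 9 - \left(21 + 4 \cdot 101\right) = 9 - \left(21 + 404\right) = 9 - 425 = -416$)
$\frac{1}{k + n} = \frac{1}{-416 - 38926} = \frac{1}{-39342} = - \frac{1}{39342}$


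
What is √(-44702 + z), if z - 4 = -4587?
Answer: I*√49285 ≈ 222.0*I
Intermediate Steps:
z = -4583 (z = 4 - 4587 = -4583)
√(-44702 + z) = √(-44702 - 4583) = √(-49285) = I*√49285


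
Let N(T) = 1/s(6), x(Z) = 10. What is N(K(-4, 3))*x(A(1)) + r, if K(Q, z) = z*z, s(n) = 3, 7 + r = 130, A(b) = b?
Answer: 379/3 ≈ 126.33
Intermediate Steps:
r = 123 (r = -7 + 130 = 123)
K(Q, z) = z²
N(T) = ⅓ (N(T) = 1/3 = ⅓)
N(K(-4, 3))*x(A(1)) + r = (⅓)*10 + 123 = 10/3 + 123 = 379/3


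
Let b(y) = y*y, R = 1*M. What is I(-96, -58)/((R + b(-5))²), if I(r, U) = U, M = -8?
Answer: -58/289 ≈ -0.20069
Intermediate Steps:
R = -8 (R = 1*(-8) = -8)
b(y) = y²
I(-96, -58)/((R + b(-5))²) = -58/(-8 + (-5)²)² = -58/(-8 + 25)² = -58/(17²) = -58/289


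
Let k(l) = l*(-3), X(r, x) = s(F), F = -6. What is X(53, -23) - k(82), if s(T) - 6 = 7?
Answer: 259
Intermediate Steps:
s(T) = 13 (s(T) = 6 + 7 = 13)
X(r, x) = 13
k(l) = -3*l
X(53, -23) - k(82) = 13 - (-3)*82 = 13 - 1*(-246) = 13 + 246 = 259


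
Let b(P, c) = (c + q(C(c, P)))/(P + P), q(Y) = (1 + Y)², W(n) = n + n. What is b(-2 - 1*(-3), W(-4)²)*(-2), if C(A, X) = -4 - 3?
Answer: -100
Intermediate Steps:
W(n) = 2*n
C(A, X) = -7
b(P, c) = (36 + c)/(2*P) (b(P, c) = (c + (1 - 7)²)/(P + P) = (c + (-6)²)/((2*P)) = (c + 36)*(1/(2*P)) = (36 + c)*(1/(2*P)) = (36 + c)/(2*P))
b(-2 - 1*(-3), W(-4)²)*(-2) = ((36 + (2*(-4))²)/(2*(-2 - 1*(-3))))*(-2) = ((36 + (-8)²)/(2*(-2 + 3)))*(-2) = ((½)*(36 + 64)/1)*(-2) = ((½)*1*100)*(-2) = 50*(-2) = -100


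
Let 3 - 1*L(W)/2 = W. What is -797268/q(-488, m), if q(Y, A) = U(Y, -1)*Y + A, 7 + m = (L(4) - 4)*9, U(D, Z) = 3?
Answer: 797268/1525 ≈ 522.80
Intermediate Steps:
L(W) = 6 - 2*W
m = -61 (m = -7 + ((6 - 2*4) - 4)*9 = -7 + ((6 - 8) - 4)*9 = -7 + (-2 - 4)*9 = -7 - 6*9 = -7 - 54 = -61)
q(Y, A) = A + 3*Y (q(Y, A) = 3*Y + A = A + 3*Y)
-797268/q(-488, m) = -797268/(-61 + 3*(-488)) = -797268/(-61 - 1464) = -797268/(-1525) = -797268*(-1/1525) = 797268/1525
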